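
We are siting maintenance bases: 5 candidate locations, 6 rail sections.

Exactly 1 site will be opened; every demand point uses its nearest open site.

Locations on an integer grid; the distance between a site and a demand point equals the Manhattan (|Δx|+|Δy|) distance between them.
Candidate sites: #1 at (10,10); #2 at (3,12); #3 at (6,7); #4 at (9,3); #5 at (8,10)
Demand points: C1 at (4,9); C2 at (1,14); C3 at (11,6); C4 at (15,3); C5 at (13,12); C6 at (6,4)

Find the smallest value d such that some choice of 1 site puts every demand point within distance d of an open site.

13

Open {#1}.
  Farthest demand point is C2 at distance 13 (to #1); all others are ≤ 13.
With {#3} the worst case is 13.
With {#5} the worst case is 14.
No size-1 selection achieves below 13.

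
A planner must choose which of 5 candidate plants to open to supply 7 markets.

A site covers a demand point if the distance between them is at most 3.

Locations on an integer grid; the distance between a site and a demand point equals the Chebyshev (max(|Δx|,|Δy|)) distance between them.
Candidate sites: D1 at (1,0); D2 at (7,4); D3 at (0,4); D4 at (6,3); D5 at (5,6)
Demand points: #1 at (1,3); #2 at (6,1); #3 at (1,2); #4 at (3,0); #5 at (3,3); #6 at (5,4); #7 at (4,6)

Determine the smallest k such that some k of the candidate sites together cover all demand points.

Coverage sets (demand points within 3 of each site):
  D1: {#1, #3, #4, #5}
  D2: {#2, #6, #7}
  D3: {#1, #3, #5}
  D4: {#2, #4, #5, #6, #7}
  D5: {#5, #6, #7}
No single site covers all 7 demand points.
But {D1, D2} covers everything, so the minimum is 2.

2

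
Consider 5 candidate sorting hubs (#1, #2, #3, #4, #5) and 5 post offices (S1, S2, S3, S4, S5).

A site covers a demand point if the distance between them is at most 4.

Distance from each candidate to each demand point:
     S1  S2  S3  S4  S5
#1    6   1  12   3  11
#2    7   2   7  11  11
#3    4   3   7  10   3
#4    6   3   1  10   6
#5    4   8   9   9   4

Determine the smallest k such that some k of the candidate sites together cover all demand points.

3

Coverage sets (demand points within 4 of each site):
  #1: {S2, S4}
  #2: {S2}
  #3: {S1, S2, S5}
  #4: {S2, S3}
  #5: {S1, S5}
No 2 sites suffice: every size-2 union leaves at least one demand point uncovered.
But {#1, #3, #4} covers everything, so the minimum is 3.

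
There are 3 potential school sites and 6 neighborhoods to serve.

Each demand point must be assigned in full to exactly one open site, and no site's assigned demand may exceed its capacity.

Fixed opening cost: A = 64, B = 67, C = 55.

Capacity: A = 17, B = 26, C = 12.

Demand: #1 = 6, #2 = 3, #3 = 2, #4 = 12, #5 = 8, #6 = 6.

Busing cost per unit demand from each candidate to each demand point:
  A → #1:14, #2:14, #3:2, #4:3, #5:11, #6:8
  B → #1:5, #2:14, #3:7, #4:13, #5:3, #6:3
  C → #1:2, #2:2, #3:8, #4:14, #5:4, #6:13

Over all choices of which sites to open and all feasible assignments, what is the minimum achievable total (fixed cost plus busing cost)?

Open {A, B}; cheapest assignment that respects the capacities:
  A (cap 17, load 17): #2, #3, #4 — cost 3×14 + 2×2 + 12×3 = 82
  B (cap 26, load 20): #1, #5, #6 — cost 6×5 + 8×3 + 6×3 = 72
  Shipping 154, fixed 131 → total 285.
  Any other capacity-feasible assignment to {A, B} ships for at least 154.
Compare {A, B, C}: its best feasible assignment gives total 286.
Compare {B, C}: its best feasible assignment gives total 354.
Every other set of open sites that can feasibly serve all demand totals ≥ 286 even under its best assignment. Minimum: 285.

285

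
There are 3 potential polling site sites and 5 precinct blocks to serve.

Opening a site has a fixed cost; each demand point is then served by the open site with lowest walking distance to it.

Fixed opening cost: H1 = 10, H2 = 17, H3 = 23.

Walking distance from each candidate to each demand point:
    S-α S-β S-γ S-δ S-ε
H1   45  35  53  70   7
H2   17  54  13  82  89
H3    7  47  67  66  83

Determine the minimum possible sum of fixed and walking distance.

Open {H1, H2}: assign each demand point to its cheapest open site.
  S-α→H2 17, S-β→H1 35, S-γ→H2 13, S-δ→H1 70, S-ε→H1 7
  walking distance 142, fixed 27 → total 169.
Compare {H1, H2, H3}: walking distance 128 + fixed 50 = 178.
Compare {H1, H3}: walking distance 168 + fixed 33 = 201.
Compare {H1}: walking distance 210 + fixed 10 = 220.
All other subsets cost ≥ 178. Minimum total cost: 169.

169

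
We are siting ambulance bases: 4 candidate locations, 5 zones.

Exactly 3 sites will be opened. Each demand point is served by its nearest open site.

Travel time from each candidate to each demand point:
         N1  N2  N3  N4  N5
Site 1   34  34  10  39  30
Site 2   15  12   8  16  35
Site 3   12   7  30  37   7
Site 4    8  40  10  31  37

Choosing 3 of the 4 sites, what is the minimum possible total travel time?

46

Open {Site 2, Site 3, Site 4}.
  N1→Site 4 8, N2→Site 3 7, N3→Site 2 8, N4→Site 2 16, N5→Site 3 7  ⇒ total 46.
Compare {Site 1, Site 2, Site 3}: total 50.
Compare {Site 1, Site 3, Site 4}: total 63.
No size-3 selection does better; minimum is 46.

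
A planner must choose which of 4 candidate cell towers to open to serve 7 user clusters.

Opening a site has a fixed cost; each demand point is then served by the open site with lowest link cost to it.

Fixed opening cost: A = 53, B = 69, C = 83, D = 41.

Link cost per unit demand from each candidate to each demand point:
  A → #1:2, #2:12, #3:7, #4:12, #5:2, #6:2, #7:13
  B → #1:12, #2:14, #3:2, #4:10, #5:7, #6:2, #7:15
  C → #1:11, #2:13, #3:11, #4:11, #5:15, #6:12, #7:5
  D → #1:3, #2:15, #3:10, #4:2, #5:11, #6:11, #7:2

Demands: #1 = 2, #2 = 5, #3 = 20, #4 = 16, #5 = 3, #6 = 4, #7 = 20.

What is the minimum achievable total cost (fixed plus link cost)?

327

Open {B, D}: assign each demand point to its cheapest open site.
  #1→D 2×3=6, #2→B 5×14=70, #3→B 20×2=40, #4→D 16×2=32, #5→B 3×7=21, #6→B 4×2=8, #7→D 20×2=40
  link cost 217, fixed 110 → total 327.
Compare {A, B, D}: link cost 190 + fixed 163 = 353.
Compare {A, D}: link cost 290 + fixed 94 = 384.
Compare {B, C, D}: link cost 212 + fixed 193 = 405.
All other subsets cost ≥ 353. Minimum total cost: 327.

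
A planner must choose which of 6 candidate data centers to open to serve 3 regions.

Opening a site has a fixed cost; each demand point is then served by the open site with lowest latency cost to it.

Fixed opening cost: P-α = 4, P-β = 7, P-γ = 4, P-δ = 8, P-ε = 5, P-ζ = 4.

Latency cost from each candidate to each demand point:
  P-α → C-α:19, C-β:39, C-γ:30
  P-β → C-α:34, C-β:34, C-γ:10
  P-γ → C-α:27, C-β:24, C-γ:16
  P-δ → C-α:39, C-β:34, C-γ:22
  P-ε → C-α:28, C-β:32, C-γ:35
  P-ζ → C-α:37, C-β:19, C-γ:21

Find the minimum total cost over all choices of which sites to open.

Open {P-α, P-β, P-ζ}: assign each demand point to its cheapest open site.
  C-α→P-α 19, C-β→P-ζ 19, C-γ→P-β 10
  latency cost 48, fixed 15 → total 63.
Compare {P-α, P-γ, P-ζ}: latency cost 54 + fixed 12 = 66.
Compare {P-α, P-γ}: latency cost 59 + fixed 8 = 67.
Compare {P-α, P-ζ}: latency cost 59 + fixed 8 = 67.
All other subsets cost ≥ 66. Minimum total cost: 63.

63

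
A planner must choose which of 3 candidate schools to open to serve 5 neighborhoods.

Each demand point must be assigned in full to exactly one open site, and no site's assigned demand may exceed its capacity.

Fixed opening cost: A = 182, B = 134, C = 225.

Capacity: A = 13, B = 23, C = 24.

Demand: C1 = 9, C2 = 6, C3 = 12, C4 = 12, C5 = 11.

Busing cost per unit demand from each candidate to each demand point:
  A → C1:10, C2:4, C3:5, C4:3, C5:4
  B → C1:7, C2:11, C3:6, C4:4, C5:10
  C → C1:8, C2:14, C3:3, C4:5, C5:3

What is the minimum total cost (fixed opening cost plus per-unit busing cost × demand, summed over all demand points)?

745

Open {A, B, C}; cheapest assignment that respects the capacities:
  A (cap 13, load 6): C2 — cost 6×4 = 24
  B (cap 23, load 21): C1, C4 — cost 9×7 + 12×4 = 111
  C (cap 24, load 23): C3, C5 — cost 12×3 + 11×3 = 69
  Shipping 204, fixed 541 → total 745.
  Any other capacity-feasible assignment to {A, B, C} ships for at least 204.
Total demand is 50 and no other set of sites has combined capacity ≥ 50, so {A, B, C} is the only feasible choice of open sites. Minimum: 745.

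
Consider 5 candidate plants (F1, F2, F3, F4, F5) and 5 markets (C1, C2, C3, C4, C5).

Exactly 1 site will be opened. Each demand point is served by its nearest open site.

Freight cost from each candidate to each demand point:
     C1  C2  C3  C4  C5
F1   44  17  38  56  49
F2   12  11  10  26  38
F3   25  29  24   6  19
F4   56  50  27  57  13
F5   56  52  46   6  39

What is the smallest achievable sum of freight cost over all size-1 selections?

Open {F2}.
  C1→F2 12, C2→F2 11, C3→F2 10, C4→F2 26, C5→F2 38  ⇒ total 97.
Compare {F3}: total 103.
Compare {F5}: total 199.
No size-1 selection does better; minimum is 97.

97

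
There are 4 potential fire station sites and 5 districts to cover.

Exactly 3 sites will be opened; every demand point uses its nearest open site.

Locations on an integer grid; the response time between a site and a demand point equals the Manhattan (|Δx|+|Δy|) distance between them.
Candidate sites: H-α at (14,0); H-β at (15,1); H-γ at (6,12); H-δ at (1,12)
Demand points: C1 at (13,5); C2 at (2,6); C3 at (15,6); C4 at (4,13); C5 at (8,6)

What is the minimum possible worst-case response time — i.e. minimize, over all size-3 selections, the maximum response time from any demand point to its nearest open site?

8

Open {H-α, H-γ, H-δ}.
  Farthest demand point is C5 at response time 8 (to H-γ); all others are ≤ 8.
With {H-β, H-γ, H-δ} the worst case is 8.
With {H-α, H-β, H-γ} the worst case is 10.
No size-3 selection achieves below 8.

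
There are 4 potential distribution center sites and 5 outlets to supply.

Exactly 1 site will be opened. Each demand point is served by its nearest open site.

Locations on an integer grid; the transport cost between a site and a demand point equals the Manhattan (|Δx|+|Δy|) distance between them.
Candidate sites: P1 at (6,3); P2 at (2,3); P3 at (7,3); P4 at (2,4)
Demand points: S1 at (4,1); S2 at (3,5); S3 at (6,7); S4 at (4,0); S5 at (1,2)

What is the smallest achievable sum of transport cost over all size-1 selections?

22

Open {P2}.
  S1→P2 4, S2→P2 3, S3→P2 8, S4→P2 5, S5→P2 2  ⇒ total 22.
Compare {P4}: total 23.
Compare {P1}: total 24.
No size-1 selection does better; minimum is 22.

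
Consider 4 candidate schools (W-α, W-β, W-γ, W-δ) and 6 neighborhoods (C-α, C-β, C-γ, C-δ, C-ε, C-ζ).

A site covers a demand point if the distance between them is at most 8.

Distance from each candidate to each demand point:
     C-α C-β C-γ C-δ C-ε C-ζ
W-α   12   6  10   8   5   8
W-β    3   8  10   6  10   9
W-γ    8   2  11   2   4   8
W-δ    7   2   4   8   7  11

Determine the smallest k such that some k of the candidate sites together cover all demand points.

Coverage sets (demand points within 8 of each site):
  W-α: {C-β, C-δ, C-ε, C-ζ}
  W-β: {C-α, C-β, C-δ}
  W-γ: {C-α, C-β, C-δ, C-ε, C-ζ}
  W-δ: {C-α, C-β, C-γ, C-δ, C-ε}
No single site covers all 6 demand points.
But {W-α, W-δ} covers everything, so the minimum is 2.

2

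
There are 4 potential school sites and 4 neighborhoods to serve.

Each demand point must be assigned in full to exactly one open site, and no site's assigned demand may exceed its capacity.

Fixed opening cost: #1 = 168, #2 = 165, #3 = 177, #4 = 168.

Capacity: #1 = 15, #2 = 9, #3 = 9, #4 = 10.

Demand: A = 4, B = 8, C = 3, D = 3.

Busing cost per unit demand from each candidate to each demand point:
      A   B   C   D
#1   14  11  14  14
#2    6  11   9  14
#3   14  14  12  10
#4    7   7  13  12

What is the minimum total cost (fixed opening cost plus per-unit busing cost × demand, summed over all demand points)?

Open {#1, #2}; cheapest assignment that respects the capacities:
  #1 (cap 15, load 11): B, D — cost 8×11 + 3×14 = 130
  #2 (cap 9, load 7): A, C — cost 4×6 + 3×9 = 51
  Shipping 181, fixed 333 → total 514.
  Any other capacity-feasible assignment to {#1, #2} ships for at least 181.
Compare {#2, #4}: its best feasible assignment gives total 524.
Compare {#1, #4}: its best feasible assignment gives total 527.
Every other set of open sites that can feasibly serve all demand totals ≥ 524 even under its best assignment. Minimum: 514.

514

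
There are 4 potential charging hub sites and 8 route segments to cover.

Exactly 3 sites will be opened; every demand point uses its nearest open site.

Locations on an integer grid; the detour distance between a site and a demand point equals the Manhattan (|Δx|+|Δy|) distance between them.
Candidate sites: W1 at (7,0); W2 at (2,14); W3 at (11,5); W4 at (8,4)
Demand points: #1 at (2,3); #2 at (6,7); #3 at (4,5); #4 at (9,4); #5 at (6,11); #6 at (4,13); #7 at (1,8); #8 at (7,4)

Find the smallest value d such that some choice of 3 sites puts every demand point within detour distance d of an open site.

7

Open {W1, W2, W4}.
  Farthest demand point is #1 at detour distance 7 (to W4); all others are ≤ 7.
With {W2, W3, W4} the worst case is 7.
With {W1, W2, W3} the worst case is 8.
No size-3 selection achieves below 7.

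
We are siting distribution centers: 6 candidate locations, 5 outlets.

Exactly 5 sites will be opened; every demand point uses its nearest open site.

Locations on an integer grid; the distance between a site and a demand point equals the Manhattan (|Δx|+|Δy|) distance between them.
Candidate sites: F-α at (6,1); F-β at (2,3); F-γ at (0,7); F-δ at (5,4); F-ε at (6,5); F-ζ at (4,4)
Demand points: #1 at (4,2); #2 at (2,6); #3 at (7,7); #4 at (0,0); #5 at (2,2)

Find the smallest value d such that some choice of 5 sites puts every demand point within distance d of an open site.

5

Open {F-α, F-β, F-γ, F-δ, F-ε}.
  Farthest demand point is #4 at distance 5 (to F-β); all others are ≤ 5.
With {F-α, F-β, F-γ, F-δ, F-ζ} the worst case is 5.
With {F-α, F-β, F-γ, F-ε, F-ζ} the worst case is 5.
No size-5 selection achieves below 5.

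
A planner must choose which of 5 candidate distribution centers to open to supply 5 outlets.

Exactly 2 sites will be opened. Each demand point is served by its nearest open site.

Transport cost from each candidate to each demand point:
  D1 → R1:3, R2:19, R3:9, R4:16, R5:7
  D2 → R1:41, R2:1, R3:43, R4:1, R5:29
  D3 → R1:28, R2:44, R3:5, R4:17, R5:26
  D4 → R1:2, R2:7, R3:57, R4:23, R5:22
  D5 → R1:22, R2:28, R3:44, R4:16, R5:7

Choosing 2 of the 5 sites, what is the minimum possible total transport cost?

21

Open {D1, D2}.
  R1→D1 3, R2→D2 1, R3→D1 9, R4→D2 1, R5→D1 7  ⇒ total 21.
Compare {D1, D4}: total 41.
Compare {D1, D3}: total 50.
No size-2 selection does better; minimum is 21.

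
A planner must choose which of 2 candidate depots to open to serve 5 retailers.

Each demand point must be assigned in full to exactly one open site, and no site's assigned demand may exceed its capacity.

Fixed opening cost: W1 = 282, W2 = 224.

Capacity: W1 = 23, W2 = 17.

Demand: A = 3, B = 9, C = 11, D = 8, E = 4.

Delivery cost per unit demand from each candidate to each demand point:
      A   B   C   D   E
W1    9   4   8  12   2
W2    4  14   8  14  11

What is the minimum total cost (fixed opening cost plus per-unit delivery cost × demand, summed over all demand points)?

746

Open {W1, W2}; cheapest assignment that respects the capacities:
  W1 (cap 23, load 21): B, D, E — cost 9×4 + 8×12 + 4×2 = 140
  W2 (cap 17, load 14): A, C — cost 3×4 + 11×8 = 100
  Shipping 240, fixed 506 → total 746.
  Any other capacity-feasible assignment to {W1, W2} ships for at least 240.
Total demand is 35 and no other set of sites has combined capacity ≥ 35, so {W1, W2} is the only feasible choice of open sites. Minimum: 746.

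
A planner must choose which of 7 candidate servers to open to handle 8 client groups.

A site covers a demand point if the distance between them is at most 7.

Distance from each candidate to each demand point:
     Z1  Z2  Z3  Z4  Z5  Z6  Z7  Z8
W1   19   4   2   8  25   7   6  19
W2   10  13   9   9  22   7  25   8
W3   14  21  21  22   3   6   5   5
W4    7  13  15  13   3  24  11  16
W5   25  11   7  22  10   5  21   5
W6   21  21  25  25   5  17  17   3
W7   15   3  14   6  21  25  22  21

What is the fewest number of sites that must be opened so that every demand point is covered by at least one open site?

4

Coverage sets (demand points within 7 of each site):
  W1: {Z2, Z3, Z6, Z7}
  W2: {Z6}
  W3: {Z5, Z6, Z7, Z8}
  W4: {Z1, Z5}
  W5: {Z3, Z6, Z8}
  W6: {Z5, Z8}
  W7: {Z2, Z4}
No 3 sites suffice: every size-3 union leaves at least one demand point uncovered.
But {W1, W3, W4, W7} covers everything, so the minimum is 4.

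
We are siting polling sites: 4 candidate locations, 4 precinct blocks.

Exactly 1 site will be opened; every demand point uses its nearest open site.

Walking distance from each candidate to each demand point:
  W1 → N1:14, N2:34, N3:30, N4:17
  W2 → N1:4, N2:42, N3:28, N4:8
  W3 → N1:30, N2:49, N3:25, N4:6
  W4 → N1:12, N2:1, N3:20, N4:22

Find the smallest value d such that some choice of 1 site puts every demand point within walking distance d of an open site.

22

Open {W4}.
  Farthest demand point is N4 at walking distance 22 (to W4); all others are ≤ 22.
With {W1} the worst case is 34.
With {W2} the worst case is 42.
No size-1 selection achieves below 22.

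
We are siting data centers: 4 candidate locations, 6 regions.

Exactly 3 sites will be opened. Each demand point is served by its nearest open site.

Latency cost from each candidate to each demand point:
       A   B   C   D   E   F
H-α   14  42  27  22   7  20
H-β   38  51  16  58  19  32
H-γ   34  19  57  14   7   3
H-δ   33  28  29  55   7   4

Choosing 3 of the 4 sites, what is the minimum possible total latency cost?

Open {H-α, H-β, H-γ}.
  A→H-α 14, B→H-γ 19, C→H-β 16, D→H-γ 14, E→H-α 7, F→H-γ 3  ⇒ total 73.
Compare {H-α, H-γ, H-δ}: total 84.
Compare {H-α, H-β, H-δ}: total 91.
No size-3 selection does better; minimum is 73.

73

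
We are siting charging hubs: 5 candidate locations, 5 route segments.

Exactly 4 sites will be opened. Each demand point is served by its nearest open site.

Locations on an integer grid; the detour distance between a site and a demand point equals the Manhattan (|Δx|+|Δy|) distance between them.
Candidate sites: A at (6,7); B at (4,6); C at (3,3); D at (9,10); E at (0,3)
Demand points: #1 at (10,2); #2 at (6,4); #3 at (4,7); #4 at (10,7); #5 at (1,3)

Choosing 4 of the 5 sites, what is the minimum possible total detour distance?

17

Open {A, B, C, E}.
  #1→C 8, #2→A 3, #3→B 1, #4→A 4, #5→E 1  ⇒ total 17.
Compare {A, B, C, D}: total 18.
Compare {A, B, D, E}: total 18.
No size-4 selection does better; minimum is 17.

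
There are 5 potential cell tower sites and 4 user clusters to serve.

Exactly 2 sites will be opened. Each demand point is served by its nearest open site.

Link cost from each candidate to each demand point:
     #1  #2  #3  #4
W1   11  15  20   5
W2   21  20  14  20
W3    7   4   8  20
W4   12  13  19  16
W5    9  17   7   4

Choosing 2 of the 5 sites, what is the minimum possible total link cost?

22

Open {W3, W5}.
  #1→W3 7, #2→W3 4, #3→W5 7, #4→W5 4  ⇒ total 22.
Compare {W1, W3}: total 24.
Compare {W4, W5}: total 33.
No size-2 selection does better; minimum is 22.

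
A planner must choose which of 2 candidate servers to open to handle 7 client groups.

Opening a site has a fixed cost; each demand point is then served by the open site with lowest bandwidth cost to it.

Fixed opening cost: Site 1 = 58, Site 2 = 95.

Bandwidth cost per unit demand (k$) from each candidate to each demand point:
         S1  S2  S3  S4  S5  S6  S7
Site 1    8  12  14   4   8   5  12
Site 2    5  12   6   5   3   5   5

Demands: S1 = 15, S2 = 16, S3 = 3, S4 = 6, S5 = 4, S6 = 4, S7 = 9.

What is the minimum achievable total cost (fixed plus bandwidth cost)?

487

Open {Site 2}: assign each demand point to its cheapest open site.
  S1→Site 2 15×5=75, S2→Site 2 16×12=192, S3→Site 2 3×6=18, S4→Site 2 6×5=30, S5→Site 2 4×3=12, S6→Site 2 4×5=20, S7→Site 2 9×5=45
  bandwidth cost 392, fixed 95 → total 487.
Compare {Site 1, Site 2}: bandwidth cost 386 + fixed 153 = 539.
Compare {Site 1}: bandwidth cost 538 + fixed 58 = 596.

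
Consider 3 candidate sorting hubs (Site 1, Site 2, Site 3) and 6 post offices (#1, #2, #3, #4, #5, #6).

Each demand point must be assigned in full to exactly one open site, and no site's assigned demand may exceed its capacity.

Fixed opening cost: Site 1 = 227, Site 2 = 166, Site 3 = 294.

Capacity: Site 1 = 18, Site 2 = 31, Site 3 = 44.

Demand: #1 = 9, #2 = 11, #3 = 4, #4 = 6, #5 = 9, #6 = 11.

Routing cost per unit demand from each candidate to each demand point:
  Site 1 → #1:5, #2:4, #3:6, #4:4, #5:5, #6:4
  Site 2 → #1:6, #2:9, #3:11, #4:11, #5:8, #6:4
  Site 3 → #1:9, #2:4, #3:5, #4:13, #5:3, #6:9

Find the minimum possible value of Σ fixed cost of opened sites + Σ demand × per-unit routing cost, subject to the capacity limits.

Open {Site 2, Site 3}; cheapest assignment that respects the capacities:
  Site 2 (cap 31, load 26): #1, #4, #6 — cost 9×6 + 6×11 + 11×4 = 164
  Site 3 (cap 44, load 24): #2, #3, #5 — cost 11×4 + 4×5 + 9×3 = 91
  Shipping 255, fixed 460 → total 715.
  Any other capacity-feasible assignment to {Site 2, Site 3} ships for at least 255.
Compare {Site 1, Site 3}: its best feasible assignment gives total 761.
Compare {Site 1, Site 2, Site 3}: its best feasible assignment gives total 891.
Every other set of open sites that can feasibly serve all demand totals ≥ 761 even under its best assignment. Minimum: 715.

715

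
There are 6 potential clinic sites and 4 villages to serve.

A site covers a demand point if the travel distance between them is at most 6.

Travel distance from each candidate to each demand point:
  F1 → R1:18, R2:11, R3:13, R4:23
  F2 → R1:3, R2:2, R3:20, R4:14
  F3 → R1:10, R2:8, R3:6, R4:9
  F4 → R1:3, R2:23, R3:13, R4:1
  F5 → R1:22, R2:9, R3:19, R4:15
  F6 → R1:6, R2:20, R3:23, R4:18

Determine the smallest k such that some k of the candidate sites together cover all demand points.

3

Coverage sets (demand points within 6 of each site):
  F1: {}
  F2: {R1, R2}
  F3: {R3}
  F4: {R1, R4}
  F5: {}
  F6: {R1}
No 2 sites suffice: every size-2 union leaves at least one demand point uncovered.
But {F2, F3, F4} covers everything, so the minimum is 3.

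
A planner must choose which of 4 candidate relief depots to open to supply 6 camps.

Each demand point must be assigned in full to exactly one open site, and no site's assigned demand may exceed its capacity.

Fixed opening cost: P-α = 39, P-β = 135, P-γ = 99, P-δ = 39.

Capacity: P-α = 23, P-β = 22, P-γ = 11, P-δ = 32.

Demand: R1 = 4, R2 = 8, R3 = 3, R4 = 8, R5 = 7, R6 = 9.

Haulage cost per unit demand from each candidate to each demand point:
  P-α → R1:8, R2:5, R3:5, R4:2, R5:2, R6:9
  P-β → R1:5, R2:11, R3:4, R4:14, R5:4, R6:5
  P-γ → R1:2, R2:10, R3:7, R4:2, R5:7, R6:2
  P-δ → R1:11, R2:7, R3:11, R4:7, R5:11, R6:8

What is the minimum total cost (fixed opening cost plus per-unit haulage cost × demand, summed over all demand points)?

283

Open {P-α, P-δ}; cheapest assignment that respects the capacities:
  P-α (cap 23, load 22): R1, R3, R4, R5 — cost 4×8 + 3×5 + 8×2 + 7×2 = 77
  P-δ (cap 32, load 17): R2, R6 — cost 8×7 + 9×8 = 128
  Shipping 205, fixed 78 → total 283.
  Any other capacity-feasible assignment to {P-α, P-δ} ships for at least 205.
Compare {P-α, P-β}: its best feasible assignment gives total 321.
Compare {P-α, P-γ, P-δ}: its best feasible assignment gives total 328.
Every other set of open sites that can feasibly serve all demand totals ≥ 321 even under its best assignment. Minimum: 283.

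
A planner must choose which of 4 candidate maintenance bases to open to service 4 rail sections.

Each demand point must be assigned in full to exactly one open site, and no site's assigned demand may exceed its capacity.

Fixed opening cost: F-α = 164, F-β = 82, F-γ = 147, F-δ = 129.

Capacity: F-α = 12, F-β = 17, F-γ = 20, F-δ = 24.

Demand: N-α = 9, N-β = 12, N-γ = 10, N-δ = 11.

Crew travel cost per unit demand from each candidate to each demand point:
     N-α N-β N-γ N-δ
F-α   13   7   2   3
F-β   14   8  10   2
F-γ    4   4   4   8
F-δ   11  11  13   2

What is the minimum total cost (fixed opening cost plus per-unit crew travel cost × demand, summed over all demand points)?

506

Open {F-γ, F-δ}; cheapest assignment that respects the capacities:
  F-γ (cap 20, load 19): N-α, N-γ — cost 9×4 + 10×4 = 76
  F-δ (cap 24, load 23): N-β, N-δ — cost 12×11 + 11×2 = 154
  Shipping 230, fixed 276 → total 506.
  Any other capacity-feasible assignment to {F-γ, F-δ} ships for at least 230.
Compare {F-β, F-γ, F-δ}: its best feasible assignment gives total 552.
Compare {F-α, F-β, F-γ}: its best feasible assignment gives total 575.
Every other set of open sites that can feasibly serve all demand totals ≥ 552 even under its best assignment. Minimum: 506.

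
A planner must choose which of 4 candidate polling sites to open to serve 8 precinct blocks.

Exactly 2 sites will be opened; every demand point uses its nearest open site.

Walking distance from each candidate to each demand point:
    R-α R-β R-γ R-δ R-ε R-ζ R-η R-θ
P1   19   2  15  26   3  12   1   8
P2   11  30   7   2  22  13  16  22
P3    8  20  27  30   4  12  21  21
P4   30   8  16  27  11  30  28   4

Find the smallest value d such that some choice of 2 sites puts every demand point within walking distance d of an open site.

12

Open {P1, P2}.
  Farthest demand point is R-ζ at walking distance 12 (to P1); all others are ≤ 12.
With {P2, P4} the worst case is 16.
With {P2, P3} the worst case is 21.
No size-2 selection achieves below 12.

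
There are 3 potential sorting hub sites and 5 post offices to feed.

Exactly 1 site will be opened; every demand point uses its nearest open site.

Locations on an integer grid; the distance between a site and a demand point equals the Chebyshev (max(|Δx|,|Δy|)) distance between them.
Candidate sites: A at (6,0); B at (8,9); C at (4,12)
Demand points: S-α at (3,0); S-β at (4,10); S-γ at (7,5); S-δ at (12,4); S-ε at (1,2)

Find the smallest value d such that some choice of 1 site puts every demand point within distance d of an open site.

Open {B}.
  Farthest demand point is S-α at distance 9 (to B); all others are ≤ 9.
With {A} the worst case is 10.
With {C} the worst case is 12.
No size-1 selection achieves below 9.

9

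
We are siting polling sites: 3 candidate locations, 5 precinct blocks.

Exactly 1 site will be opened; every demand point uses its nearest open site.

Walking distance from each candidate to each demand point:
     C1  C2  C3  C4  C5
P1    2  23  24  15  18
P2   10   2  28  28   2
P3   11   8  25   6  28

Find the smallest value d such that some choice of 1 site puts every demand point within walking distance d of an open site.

24

Open {P1}.
  Farthest demand point is C3 at walking distance 24 (to P1); all others are ≤ 24.
With {P2} the worst case is 28.
With {P3} the worst case is 28.
No size-1 selection achieves below 24.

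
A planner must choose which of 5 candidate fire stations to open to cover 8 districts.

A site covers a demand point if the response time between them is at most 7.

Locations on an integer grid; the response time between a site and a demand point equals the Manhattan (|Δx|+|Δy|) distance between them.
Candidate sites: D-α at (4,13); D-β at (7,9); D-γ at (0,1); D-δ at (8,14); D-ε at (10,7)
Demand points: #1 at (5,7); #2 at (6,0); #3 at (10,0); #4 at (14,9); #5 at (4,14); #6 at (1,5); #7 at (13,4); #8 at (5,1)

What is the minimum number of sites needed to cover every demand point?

3

Coverage sets (demand points within 7 of each site):
  D-α: {#1, #5}
  D-β: {#1, #4}
  D-γ: {#2, #6, #8}
  D-δ: {#5}
  D-ε: {#1, #3, #4, #7}
No 2 sites suffice: every size-2 union leaves at least one demand point uncovered.
But {D-α, D-γ, D-ε} covers everything, so the minimum is 3.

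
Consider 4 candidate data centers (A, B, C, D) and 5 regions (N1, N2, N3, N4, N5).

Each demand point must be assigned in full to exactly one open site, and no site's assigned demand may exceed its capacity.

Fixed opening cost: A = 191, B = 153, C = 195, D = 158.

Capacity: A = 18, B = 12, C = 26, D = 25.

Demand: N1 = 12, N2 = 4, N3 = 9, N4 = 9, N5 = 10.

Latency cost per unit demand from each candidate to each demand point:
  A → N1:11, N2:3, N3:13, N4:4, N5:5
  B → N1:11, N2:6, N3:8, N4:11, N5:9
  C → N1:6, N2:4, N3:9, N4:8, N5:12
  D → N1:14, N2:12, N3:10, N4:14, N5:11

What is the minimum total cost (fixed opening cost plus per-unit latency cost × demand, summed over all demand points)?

Open {C, D}; cheapest assignment that respects the capacities:
  C (cap 26, load 25): N1, N2, N4 — cost 12×6 + 4×4 + 9×8 = 160
  D (cap 25, load 19): N3, N5 — cost 9×10 + 10×11 = 200
  Shipping 360, fixed 353 → total 713.
  Any other capacity-feasible assignment to {C, D} ships for at least 360.
Compare {A, C}: its best feasible assignment gives total 747.
Compare {A, B, C}: its best feasible assignment gives total 817.
Every other set of open sites that can feasibly serve all demand totals ≥ 747 even under its best assignment. Minimum: 713.

713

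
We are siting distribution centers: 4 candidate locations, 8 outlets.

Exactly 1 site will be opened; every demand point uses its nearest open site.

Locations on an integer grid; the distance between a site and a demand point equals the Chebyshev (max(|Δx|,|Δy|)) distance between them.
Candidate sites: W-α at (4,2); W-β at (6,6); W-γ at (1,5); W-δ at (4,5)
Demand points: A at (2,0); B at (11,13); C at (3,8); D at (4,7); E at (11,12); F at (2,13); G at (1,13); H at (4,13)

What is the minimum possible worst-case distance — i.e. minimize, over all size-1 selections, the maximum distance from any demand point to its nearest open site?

7

Open {W-β}.
  Farthest demand point is B at distance 7 (to W-β); all others are ≤ 7.
With {W-δ} the worst case is 8.
With {W-γ} the worst case is 10.
No size-1 selection achieves below 7.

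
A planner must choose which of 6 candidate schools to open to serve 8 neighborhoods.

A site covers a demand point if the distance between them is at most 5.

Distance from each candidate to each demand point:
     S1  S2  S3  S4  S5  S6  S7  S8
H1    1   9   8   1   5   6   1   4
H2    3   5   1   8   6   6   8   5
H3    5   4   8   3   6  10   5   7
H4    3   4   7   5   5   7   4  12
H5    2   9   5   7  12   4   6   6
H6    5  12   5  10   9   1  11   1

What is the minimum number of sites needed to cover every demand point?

Coverage sets (demand points within 5 of each site):
  H1: {S1, S4, S5, S7, S8}
  H2: {S1, S2, S3, S8}
  H3: {S1, S2, S4, S7}
  H4: {S1, S2, S4, S5, S7}
  H5: {S1, S3, S6}
  H6: {S1, S3, S6, S8}
No single site covers all 8 demand points.
But {H4, H6} covers everything, so the minimum is 2.

2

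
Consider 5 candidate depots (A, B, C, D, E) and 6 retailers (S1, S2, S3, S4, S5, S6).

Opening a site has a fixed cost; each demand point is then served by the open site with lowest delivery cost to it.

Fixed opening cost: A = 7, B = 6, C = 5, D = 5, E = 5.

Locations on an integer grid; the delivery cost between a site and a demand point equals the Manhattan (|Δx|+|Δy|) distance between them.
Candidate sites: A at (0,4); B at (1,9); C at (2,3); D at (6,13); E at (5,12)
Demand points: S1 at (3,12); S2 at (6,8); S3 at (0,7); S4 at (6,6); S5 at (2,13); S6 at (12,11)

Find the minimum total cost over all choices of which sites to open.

Open {B, E}: assign each demand point to its cheapest open site.
  S1→E 2, S2→E 5, S3→B 3, S4→E 7, S5→E 4, S6→E 8
  delivery cost 29, fixed 11 → total 40.
Compare {E}: delivery cost 36 + fixed 5 = 41.
Compare {A, E}: delivery cost 29 + fixed 12 = 41.
Compare {B, D}: delivery cost 31 + fixed 11 = 42.
All other subsets cost ≥ 41. Minimum total cost: 40.

40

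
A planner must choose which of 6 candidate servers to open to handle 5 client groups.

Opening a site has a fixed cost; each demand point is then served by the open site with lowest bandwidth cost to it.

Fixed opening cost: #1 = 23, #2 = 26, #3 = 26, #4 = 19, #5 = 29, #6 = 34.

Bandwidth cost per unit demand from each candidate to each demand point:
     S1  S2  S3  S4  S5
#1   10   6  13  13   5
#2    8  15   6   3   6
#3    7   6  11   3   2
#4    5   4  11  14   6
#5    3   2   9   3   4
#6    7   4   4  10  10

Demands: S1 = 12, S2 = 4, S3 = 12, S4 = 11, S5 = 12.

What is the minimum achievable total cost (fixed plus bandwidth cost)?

Open {#5, #6}: assign each demand point to its cheapest open site.
  S1→#5 12×3=36, S2→#5 4×2=8, S3→#6 12×4=48, S4→#5 11×3=33, S5→#5 12×4=48
  bandwidth cost 173, fixed 63 → total 236.
Compare {#3, #5, #6}: bandwidth cost 149 + fixed 89 = 238.
Compare {#2, #5}: bandwidth cost 197 + fixed 55 = 252.
Compare {#2, #3, #5}: bandwidth cost 173 + fixed 81 = 254.
All other subsets cost ≥ 238. Minimum total cost: 236.

236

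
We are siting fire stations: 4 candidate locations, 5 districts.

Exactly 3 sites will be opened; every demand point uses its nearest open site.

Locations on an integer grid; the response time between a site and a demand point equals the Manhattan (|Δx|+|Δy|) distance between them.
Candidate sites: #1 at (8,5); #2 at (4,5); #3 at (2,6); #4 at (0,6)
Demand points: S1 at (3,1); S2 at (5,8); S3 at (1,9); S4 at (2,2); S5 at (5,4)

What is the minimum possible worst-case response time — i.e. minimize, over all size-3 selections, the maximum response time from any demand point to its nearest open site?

5

Open {#1, #2, #3}.
  Farthest demand point is S1 at response time 5 (to #2); all others are ≤ 5.
With {#1, #2, #4} the worst case is 5.
With {#2, #3, #4} the worst case is 5.
No size-3 selection achieves below 5.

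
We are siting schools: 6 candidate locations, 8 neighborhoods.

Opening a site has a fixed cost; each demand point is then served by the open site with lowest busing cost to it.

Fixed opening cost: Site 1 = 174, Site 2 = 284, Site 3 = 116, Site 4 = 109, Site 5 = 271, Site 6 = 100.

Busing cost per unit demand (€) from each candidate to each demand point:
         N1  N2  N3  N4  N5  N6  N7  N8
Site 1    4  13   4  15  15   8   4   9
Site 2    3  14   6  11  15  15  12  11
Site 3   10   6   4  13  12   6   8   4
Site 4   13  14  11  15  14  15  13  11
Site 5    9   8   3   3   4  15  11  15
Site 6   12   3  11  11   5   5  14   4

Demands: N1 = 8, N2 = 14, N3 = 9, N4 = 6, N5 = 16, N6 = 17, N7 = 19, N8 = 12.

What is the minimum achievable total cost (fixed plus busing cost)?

Open {Site 1, Site 6}: assign each demand point to its cheapest open site.
  N1→Site 1 8×4=32, N2→Site 6 14×3=42, N3→Site 1 9×4=36, N4→Site 6 6×11=66, N5→Site 6 16×5=80, N6→Site 6 17×5=85, N7→Site 1 19×4=76, N8→Site 6 12×4=48
  busing cost 465, fixed 274 → total 739.
Compare {Site 3, Site 6}: busing cost 589 + fixed 216 = 805.
Compare {Site 1, Site 4, Site 6}: busing cost 465 + fixed 383 = 848.
Compare {Site 1, Site 3, Site 6}: busing cost 465 + fixed 390 = 855.
All other subsets cost ≥ 805. Minimum total cost: 739.

739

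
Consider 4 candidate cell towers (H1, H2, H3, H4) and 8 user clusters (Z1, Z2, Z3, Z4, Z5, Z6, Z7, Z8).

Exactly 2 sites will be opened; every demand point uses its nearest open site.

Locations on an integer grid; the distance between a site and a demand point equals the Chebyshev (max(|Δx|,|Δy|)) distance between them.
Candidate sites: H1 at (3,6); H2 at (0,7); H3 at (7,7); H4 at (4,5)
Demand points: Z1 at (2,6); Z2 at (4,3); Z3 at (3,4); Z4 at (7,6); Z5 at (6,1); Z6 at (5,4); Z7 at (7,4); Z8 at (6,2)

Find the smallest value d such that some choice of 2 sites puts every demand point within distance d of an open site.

4

Open {H1, H4}.
  Farthest demand point is Z5 at distance 4 (to H4); all others are ≤ 4.
With {H2, H4} the worst case is 4.
With {H3, H4} the worst case is 4.
No size-2 selection achieves below 4.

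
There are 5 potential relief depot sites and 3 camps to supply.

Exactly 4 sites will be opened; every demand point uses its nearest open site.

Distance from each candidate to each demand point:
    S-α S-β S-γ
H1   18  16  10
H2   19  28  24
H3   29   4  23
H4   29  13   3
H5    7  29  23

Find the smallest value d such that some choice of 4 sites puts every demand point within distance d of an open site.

7

Open {H1, H3, H4, H5}.
  Farthest demand point is S-α at distance 7 (to H5); all others are ≤ 7.
With {H2, H3, H4, H5} the worst case is 7.
With {H1, H2, H3, H5} the worst case is 10.
No size-4 selection achieves below 7.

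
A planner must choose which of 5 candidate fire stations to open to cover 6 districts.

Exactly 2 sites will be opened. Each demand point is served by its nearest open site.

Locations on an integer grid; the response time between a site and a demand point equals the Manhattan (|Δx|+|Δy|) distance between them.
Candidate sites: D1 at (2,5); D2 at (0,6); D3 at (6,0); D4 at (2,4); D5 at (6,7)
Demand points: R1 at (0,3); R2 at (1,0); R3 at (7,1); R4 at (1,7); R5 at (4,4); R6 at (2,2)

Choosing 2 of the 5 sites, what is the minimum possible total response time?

Open {D3, D4}.
  R1→D4 3, R2→D3 5, R3→D3 2, R4→D4 4, R5→D4 2, R6→D4 2  ⇒ total 18.
Compare {D1, D3}: total 20.
Compare {D2, D4}: total 22.
No size-2 selection does better; minimum is 18.

18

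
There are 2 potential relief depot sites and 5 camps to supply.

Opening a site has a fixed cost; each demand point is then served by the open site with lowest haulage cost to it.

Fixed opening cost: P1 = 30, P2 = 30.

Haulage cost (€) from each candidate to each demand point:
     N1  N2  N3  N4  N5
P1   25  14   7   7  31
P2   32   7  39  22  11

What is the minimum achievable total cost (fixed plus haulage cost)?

114

Open {P1}: assign each demand point to its cheapest open site.
  N1→P1 25, N2→P1 14, N3→P1 7, N4→P1 7, N5→P1 31
  haulage cost 84, fixed 30 → total 114.
Compare {P1, P2}: haulage cost 57 + fixed 60 = 117.
Compare {P2}: haulage cost 111 + fixed 30 = 141.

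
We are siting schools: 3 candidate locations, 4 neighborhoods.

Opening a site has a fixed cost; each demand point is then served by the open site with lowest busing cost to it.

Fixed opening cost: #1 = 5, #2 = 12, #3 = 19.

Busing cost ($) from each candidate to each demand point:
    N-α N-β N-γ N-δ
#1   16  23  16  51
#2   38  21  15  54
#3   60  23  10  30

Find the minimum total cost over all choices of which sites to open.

103

Open {#1, #3}: assign each demand point to its cheapest open site.
  N-α→#1 16, N-β→#1 23, N-γ→#3 10, N-δ→#3 30
  busing cost 79, fixed 24 → total 103.
Compare {#1}: busing cost 106 + fixed 5 = 111.
Compare {#1, #2, #3}: busing cost 77 + fixed 36 = 113.
Compare {#1, #2}: busing cost 103 + fixed 17 = 120.
All other subsets cost ≥ 111. Minimum total cost: 103.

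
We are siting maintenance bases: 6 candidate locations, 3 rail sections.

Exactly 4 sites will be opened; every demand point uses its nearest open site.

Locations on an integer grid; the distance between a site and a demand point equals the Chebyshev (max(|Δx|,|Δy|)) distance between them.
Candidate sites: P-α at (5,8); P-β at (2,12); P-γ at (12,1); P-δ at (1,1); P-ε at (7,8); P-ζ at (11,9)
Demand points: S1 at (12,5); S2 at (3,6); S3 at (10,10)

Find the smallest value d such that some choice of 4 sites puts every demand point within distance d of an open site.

Open {P-α, P-β, P-γ, P-ε}.
  Farthest demand point is S1 at distance 4 (to P-γ); all others are ≤ 4.
With {P-α, P-β, P-γ, P-ζ} the worst case is 4.
With {P-α, P-β, P-δ, P-ζ} the worst case is 4.
No size-4 selection achieves below 4.

4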